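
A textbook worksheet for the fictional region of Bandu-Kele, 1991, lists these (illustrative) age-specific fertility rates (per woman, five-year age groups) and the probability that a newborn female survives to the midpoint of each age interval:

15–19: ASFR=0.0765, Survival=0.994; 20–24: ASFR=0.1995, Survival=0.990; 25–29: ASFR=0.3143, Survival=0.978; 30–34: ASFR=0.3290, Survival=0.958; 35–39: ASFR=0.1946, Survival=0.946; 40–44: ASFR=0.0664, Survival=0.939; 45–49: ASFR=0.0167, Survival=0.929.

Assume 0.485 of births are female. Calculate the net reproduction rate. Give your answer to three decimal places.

2.808

Proportion female at birth = 0.485.
Survival-weighted fertility by age (5·fₓ·Sₓ):
  15–19: 5 × 0.0765 × 0.994 = 0.38021
  20–24: 5 × 0.1995 × 0.990 = 0.98753
  25–29: 5 × 0.3143 × 0.978 = 1.53693
  30–34: 5 × 0.3290 × 0.958 = 1.57591
  35–39: 5 × 0.1946 × 0.946 = 0.92046
  40–44: 5 × 0.0664 × 0.939 = 0.31175
  45–49: 5 × 0.0167 × 0.929 = 0.07757
Sum = 5.79036
NRR = 0.485 × 5.79036 = 2.80832
NRR > 1, so each generation more than replaces itself.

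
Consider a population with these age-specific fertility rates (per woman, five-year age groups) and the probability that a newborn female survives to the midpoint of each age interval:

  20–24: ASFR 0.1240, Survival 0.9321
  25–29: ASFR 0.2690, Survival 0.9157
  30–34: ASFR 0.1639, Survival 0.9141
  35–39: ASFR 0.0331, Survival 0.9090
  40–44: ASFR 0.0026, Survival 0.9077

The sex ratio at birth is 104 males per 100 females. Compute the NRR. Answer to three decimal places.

1.334

Proportion female at birth = 100 / (100 + 104) = 0.49020.
Survival-weighted fertility by age (5·fₓ·Sₓ):
  20–24: 5 × 0.1240 × 0.9321 = 0.57790
  25–29: 5 × 0.2690 × 0.9157 = 1.23162
  30–34: 5 × 0.1639 × 0.9141 = 0.74910
  35–39: 5 × 0.0331 × 0.9090 = 0.15044
  40–44: 5 × 0.0026 × 0.9077 = 0.01180
Sum = 2.72086
NRR = 0.49020 × 2.72086 = 1.33377
An NRR exceeding 1 indicates intrinsic growth under these rates.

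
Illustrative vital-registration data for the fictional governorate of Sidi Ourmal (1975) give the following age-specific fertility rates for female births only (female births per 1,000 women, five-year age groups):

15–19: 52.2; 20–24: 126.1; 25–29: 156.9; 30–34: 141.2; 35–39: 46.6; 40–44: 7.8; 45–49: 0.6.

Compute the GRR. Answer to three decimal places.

Sum of female ASFRs = 52.2 + 126.1 + 156.9 + 141.2 + 46.6 + 7.8 + 0.6 = 531.4
GRR = 5 × 531.4 / 1000 = 2.657

2.657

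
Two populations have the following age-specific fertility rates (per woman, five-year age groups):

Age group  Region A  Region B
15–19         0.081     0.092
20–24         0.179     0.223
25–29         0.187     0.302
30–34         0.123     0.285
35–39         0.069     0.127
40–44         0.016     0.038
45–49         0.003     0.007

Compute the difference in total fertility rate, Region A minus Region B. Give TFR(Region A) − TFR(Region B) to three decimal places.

Region A:
  Sum of ASFRs = 0.081 + 0.179 + 0.187 + 0.123 + 0.069 + 0.016 + 0.003 = 0.658
  TFR = 5 × 0.658 = 3.29
Region B:
  Sum of ASFRs = 0.092 + 0.223 + 0.302 + 0.285 + 0.127 + 0.038 + 0.007 = 1.074
  TFR = 5 × 1.074 = 5.37
Difference = 3.29 − 5.37 = -2.08

-2.080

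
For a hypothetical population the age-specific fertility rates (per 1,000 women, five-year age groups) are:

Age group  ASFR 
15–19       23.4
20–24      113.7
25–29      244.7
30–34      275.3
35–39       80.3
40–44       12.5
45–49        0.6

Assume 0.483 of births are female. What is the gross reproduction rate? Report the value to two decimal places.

Proportion female at birth = 0.483.
Sum of ASFRs = 23.4 + 113.7 + 244.7 + 275.3 + 80.3 + 12.5 + 0.6 = 750.5
TFR = 5 × 750.5 / 1000 = 3.7525
GRR = 0.483 × 3.7525 = 1.81246

1.81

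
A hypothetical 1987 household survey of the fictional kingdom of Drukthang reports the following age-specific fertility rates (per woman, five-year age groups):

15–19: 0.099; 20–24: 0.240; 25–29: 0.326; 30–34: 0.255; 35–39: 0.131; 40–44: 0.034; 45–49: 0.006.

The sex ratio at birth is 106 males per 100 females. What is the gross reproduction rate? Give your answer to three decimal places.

Proportion female at birth = 100 / (100 + 106) = 0.48544.
Sum of ASFRs = 0.099 + 0.240 + 0.326 + 0.255 + 0.131 + 0.034 + 0.006 = 1.091
TFR = 5 × 1.091 = 5.455
GRR = 0.48544 × 5.455 = 2.64808

2.648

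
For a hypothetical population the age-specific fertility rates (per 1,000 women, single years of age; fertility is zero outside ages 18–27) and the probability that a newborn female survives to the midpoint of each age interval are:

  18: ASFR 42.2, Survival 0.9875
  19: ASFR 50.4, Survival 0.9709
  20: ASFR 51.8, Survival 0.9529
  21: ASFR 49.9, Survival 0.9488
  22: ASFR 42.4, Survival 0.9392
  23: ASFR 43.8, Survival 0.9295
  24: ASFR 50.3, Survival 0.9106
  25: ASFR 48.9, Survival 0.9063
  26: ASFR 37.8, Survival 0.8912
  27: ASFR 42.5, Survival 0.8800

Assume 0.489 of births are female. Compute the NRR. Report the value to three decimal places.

Proportion female at birth = 0.489.
Each age group contributes 1 × ASFR × survival:
  18: 1 × 42.2/1000 × 0.9875 = 0.04167
  19: 1 × 50.4/1000 × 0.9709 = 0.04893
  20: 1 × 51.8/1000 × 0.9529 = 0.04936
  21: 1 × 49.9/1000 × 0.9488 = 0.04735
  22: 1 × 42.4/1000 × 0.9392 = 0.03982
  23: 1 × 43.8/1000 × 0.9295 = 0.04071
  24: 1 × 50.3/1000 × 0.9106 = 0.04580
  25: 1 × 48.9/1000 × 0.9063 = 0.04432
  26: 1 × 37.8/1000 × 0.8912 = 0.03369
  27: 1 × 42.5/1000 × 0.8800 = 0.03740
Sum = 0.42905
NRR = 0.489 × 0.42905 = 0.20981
With NRR below 1 the population is below replacement fertility.

0.210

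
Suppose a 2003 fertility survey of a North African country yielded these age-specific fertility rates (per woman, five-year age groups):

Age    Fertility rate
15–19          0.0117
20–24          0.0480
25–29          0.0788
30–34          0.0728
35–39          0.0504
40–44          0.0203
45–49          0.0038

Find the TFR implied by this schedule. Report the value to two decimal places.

1.43

Sum of ASFRs = 0.0117 + 0.0480 + 0.0788 + 0.0728 + 0.0504 + 0.0203 + 0.0038 = 0.2858
TFR = 5 × 0.2858 = 1.429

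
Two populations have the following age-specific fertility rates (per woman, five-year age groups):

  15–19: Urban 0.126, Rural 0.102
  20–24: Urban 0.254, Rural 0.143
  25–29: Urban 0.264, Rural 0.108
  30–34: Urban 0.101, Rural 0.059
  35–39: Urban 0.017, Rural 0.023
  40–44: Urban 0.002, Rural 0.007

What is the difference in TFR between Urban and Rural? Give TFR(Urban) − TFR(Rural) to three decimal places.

Urban:
  Sum of ASFRs = 0.126 + 0.254 + 0.264 + 0.101 + 0.017 + 0.002 = 0.764
  TFR = 5 × 0.764 = 3.82
Rural:
  Sum of ASFRs = 0.102 + 0.143 + 0.108 + 0.059 + 0.023 + 0.007 = 0.442
  TFR = 5 × 0.442 = 2.21
Difference = 3.82 − 2.21 = 1.61

1.610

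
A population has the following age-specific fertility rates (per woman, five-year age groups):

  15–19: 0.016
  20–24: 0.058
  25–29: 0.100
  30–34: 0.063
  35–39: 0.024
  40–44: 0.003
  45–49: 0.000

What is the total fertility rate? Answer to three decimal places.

1.320

Sum of ASFRs = 0.016 + 0.058 + 0.100 + 0.063 + 0.024 + 0.003 + 0.000 = 0.264
TFR = 5 × 0.264 = 1.32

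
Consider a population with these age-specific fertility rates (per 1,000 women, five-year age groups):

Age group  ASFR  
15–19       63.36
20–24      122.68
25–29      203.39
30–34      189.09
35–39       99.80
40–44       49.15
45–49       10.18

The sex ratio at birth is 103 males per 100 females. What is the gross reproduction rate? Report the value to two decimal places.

Proportion female at birth = 100 / (100 + 103) = 0.49261.
Sum of ASFRs = 63.36 + 122.68 + 203.39 + 189.09 + 99.80 + 49.15 + 10.18 = 737.65
TFR = 5 × 737.65 / 1000 = 3.68825
GRR = 0.49261 × 3.68825 = 1.81687

1.82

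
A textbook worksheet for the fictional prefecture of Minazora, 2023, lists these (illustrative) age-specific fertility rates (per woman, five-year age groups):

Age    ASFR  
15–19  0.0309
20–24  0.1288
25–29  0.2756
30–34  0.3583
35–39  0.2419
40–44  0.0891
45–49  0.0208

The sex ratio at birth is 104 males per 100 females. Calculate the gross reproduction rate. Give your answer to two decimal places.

Proportion female at birth = 100 / (100 + 104) = 0.49020.
Sum of ASFRs = 0.0309 + 0.1288 + 0.2756 + 0.3583 + 0.2419 + 0.0891 + 0.0208 = 1.1454
TFR = 5 × 1.1454 = 5.727
GRR = 0.49020 × 5.727 = 2.80738

2.81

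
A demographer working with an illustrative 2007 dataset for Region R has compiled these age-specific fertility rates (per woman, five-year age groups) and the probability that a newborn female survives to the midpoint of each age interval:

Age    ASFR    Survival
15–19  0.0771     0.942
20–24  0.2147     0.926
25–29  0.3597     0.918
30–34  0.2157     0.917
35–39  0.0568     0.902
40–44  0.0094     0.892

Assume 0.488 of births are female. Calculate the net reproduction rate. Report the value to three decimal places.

Proportion female at birth = 0.488.
Weighting each age-specific rate by interval width and survival:
  15–19: 5 × 0.0771 × 0.942 = 0.36314
  20–24: 5 × 0.2147 × 0.926 = 0.99406
  25–29: 5 × 0.3597 × 0.918 = 1.65102
  30–34: 5 × 0.2157 × 0.917 = 0.98898
  35–39: 5 × 0.0568 × 0.902 = 0.25617
  40–44: 5 × 0.0094 × 0.892 = 0.04192
Sum = 4.29529
NRR = 0.488 × 4.29529 = 2.09610
With NRR above 1 the population is above replacement fertility.

2.096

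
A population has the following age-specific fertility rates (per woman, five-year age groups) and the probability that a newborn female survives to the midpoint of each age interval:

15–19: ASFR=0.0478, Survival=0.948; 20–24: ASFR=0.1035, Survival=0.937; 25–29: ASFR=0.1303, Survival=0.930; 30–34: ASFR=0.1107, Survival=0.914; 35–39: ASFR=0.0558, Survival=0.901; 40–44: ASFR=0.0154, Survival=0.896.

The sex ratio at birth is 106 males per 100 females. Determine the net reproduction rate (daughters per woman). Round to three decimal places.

Proportion female at birth = 100 / (100 + 106) = 0.48544.
Each age group contributes 5 × ASFR × survival:
  15–19: 5 × 0.0478 × 0.948 = 0.22657
  20–24: 5 × 0.1035 × 0.937 = 0.48490
  25–29: 5 × 0.1303 × 0.930 = 0.60590
  30–34: 5 × 0.1107 × 0.914 = 0.50590
  35–39: 5 × 0.0558 × 0.901 = 0.25138
  40–44: 5 × 0.0154 × 0.896 = 0.06899
Sum = 2.14364
NRR = 0.48544 × 2.14364 = 1.04061
With NRR above 1 the population is above replacement fertility.

1.041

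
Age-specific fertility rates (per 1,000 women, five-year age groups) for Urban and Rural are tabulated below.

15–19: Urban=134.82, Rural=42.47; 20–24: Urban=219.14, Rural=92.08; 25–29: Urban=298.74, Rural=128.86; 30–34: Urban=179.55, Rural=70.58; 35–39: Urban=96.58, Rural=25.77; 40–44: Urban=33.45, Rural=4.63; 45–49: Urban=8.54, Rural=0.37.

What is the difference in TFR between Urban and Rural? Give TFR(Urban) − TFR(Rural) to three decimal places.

3.030

Urban:
  Sum of ASFRs = 134.82 + 219.14 + 298.74 + 179.55 + 96.58 + 33.45 + 8.54 = 970.82
  TFR = 5 × 970.82 / 1000 = 4.8541
Rural:
  Sum of ASFRs = 42.47 + 92.08 + 128.86 + 70.58 + 25.77 + 4.63 + 0.37 = 364.76
  TFR = 5 × 364.76 / 1000 = 1.8238
Difference = 4.8541 − 1.8238 = 3.0303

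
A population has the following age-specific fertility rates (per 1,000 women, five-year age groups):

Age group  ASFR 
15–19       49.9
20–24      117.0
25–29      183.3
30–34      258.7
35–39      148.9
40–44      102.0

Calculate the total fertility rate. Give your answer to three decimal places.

4.299

Sum of ASFRs = 49.9 + 117.0 + 183.3 + 258.7 + 148.9 + 102.0 = 859.8
TFR = 5 × 859.8 / 1000 = 4.299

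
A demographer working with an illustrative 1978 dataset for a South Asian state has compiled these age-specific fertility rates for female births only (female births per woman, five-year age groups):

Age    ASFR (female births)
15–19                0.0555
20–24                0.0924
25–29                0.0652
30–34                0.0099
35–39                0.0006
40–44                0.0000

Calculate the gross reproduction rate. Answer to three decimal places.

1.118

Sum of female ASFRs = 0.0555 + 0.0924 + 0.0652 + 0.0099 + 0.0006 + 0.0000 = 0.2236
GRR = 5 × 0.2236 = 1.118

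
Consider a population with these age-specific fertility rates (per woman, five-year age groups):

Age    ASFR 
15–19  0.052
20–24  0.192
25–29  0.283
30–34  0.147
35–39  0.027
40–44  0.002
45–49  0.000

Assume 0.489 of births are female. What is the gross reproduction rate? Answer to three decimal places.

1.719

Proportion female at birth = 0.489.
Sum of ASFRs = 0.052 + 0.192 + 0.283 + 0.147 + 0.027 + 0.002 + 0.000 = 0.703
TFR = 5 × 0.703 = 3.515
GRR = 0.489 × 3.515 = 1.71884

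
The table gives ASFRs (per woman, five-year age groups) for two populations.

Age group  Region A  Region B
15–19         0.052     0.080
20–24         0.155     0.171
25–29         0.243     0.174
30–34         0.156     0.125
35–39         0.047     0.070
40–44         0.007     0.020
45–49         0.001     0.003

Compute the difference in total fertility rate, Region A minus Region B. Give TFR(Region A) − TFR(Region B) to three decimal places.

Region A:
  Sum of ASFRs = 0.052 + 0.155 + 0.243 + 0.156 + 0.047 + 0.007 + 0.001 = 0.661
  TFR = 5 × 0.661 = 3.305
Region B:
  Sum of ASFRs = 0.080 + 0.171 + 0.174 + 0.125 + 0.070 + 0.020 + 0.003 = 0.643
  TFR = 5 × 0.643 = 3.215
Difference = 3.305 − 3.215 = 0.09

0.090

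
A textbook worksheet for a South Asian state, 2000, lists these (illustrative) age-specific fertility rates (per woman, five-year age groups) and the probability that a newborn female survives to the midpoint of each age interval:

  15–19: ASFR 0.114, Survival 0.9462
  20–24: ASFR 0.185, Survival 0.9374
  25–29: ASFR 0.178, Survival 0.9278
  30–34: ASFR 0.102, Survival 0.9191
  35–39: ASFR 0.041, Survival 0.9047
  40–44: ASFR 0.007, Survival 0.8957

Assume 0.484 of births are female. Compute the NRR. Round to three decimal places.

Proportion female at birth = 0.484.
Weighting each age-specific rate by interval width and survival:
  15–19: 5 × 0.114 × 0.9462 = 0.53933
  20–24: 5 × 0.185 × 0.9374 = 0.86710
  25–29: 5 × 0.178 × 0.9278 = 0.82574
  30–34: 5 × 0.102 × 0.9191 = 0.46874
  35–39: 5 × 0.041 × 0.9047 = 0.18546
  40–44: 5 × 0.007 × 0.8957 = 0.03135
Sum = 2.91772
NRR = 0.484 × 2.91772 = 1.41218
An NRR exceeding 1 indicates intrinsic growth under these rates.

1.412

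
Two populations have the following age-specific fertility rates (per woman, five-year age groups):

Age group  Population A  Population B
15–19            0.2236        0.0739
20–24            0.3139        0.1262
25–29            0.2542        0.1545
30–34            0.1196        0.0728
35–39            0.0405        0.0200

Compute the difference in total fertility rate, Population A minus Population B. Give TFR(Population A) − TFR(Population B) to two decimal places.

2.52

Population A:
  Sum of ASFRs = 0.2236 + 0.3139 + 0.2542 + 0.1196 + 0.0405 = 0.9518
  TFR = 5 × 0.9518 = 4.759
Population B:
  Sum of ASFRs = 0.0739 + 0.1262 + 0.1545 + 0.0728 + 0.0200 = 0.4474
  TFR = 5 × 0.4474 = 2.237
Difference = 4.759 − 2.237 = 2.522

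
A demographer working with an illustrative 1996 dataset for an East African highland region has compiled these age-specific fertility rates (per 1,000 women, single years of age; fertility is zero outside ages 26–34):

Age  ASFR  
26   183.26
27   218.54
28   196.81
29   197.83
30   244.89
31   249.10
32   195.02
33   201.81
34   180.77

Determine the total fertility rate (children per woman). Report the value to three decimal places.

Sum of ASFRs = 183.26 + 218.54 + 196.81 + 197.83 + 244.89 + 249.10 + 195.02 + 201.81 + 180.77 = 1868.03
TFR = 1868.03 / 1000 = 1.86803

1.868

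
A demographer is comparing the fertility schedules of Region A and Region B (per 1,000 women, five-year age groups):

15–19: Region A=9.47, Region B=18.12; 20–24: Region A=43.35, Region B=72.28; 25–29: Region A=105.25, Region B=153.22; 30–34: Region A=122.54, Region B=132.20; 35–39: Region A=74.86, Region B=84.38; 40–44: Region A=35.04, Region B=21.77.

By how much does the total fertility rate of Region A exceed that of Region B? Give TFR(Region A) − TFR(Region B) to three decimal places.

Region A:
  Sum of ASFRs = 9.47 + 43.35 + 105.25 + 122.54 + 74.86 + 35.04 = 390.51
  TFR = 5 × 390.51 / 1000 = 1.95255
Region B:
  Sum of ASFRs = 18.12 + 72.28 + 153.22 + 132.20 + 84.38 + 21.77 = 481.97
  TFR = 5 × 481.97 / 1000 = 2.40985
Difference = 1.95255 − 2.40985 = -0.4573

-0.457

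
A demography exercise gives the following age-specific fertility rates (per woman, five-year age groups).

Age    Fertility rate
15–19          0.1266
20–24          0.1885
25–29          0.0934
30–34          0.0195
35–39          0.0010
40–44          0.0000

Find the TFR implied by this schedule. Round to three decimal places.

Sum of ASFRs = 0.1266 + 0.1885 + 0.0934 + 0.0195 + 0.0010 + 0.0000 = 0.4290
TFR = 5 × 0.4290 = 2.145

2.145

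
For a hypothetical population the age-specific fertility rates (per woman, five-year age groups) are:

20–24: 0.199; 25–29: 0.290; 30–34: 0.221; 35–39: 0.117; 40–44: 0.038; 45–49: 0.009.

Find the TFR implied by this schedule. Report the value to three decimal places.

4.370

Sum of ASFRs = 0.199 + 0.290 + 0.221 + 0.117 + 0.038 + 0.009 = 0.874
TFR = 5 × 0.874 = 4.37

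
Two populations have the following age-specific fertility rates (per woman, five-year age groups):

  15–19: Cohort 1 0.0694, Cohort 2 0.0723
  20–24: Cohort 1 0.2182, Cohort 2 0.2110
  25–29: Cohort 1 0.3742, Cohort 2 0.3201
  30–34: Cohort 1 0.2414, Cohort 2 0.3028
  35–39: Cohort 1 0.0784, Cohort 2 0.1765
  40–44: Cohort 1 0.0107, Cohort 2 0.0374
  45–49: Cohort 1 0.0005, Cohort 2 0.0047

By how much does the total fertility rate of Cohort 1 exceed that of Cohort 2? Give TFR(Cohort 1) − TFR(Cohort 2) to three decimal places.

-0.660

Cohort 1:
  Sum of ASFRs = 0.0694 + 0.2182 + 0.3742 + 0.2414 + 0.0784 + 0.0107 + 0.0005 = 0.9928
  TFR = 5 × 0.9928 = 4.964
Cohort 2:
  Sum of ASFRs = 0.0723 + 0.2110 + 0.3201 + 0.3028 + 0.1765 + 0.0374 + 0.0047 = 1.1248
  TFR = 5 × 1.1248 = 5.624
Difference = 4.964 − 5.624 = -0.66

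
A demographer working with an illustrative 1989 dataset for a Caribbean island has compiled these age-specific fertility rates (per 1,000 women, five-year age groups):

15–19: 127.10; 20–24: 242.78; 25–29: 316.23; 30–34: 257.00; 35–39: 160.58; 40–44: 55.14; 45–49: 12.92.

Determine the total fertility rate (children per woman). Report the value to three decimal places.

5.859

Sum of ASFRs = 127.10 + 242.78 + 316.23 + 257.00 + 160.58 + 55.14 + 12.92 = 1171.75
TFR = 5 × 1171.75 / 1000 = 5.85875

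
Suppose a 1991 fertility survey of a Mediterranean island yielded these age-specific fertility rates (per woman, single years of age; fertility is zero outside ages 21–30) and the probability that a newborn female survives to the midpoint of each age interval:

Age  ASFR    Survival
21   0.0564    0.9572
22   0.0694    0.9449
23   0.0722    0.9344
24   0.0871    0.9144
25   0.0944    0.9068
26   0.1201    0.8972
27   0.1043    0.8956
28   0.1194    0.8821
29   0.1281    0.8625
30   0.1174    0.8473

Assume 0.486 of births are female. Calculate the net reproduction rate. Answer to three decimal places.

0.422

Proportion female at birth = 0.486.
Per-age-group product (1 × ASFR × survival probability):
  21: 1 × 0.0564 × 0.9572 = 0.05399
  22: 1 × 0.0694 × 0.9449 = 0.06558
  23: 1 × 0.0722 × 0.9344 = 0.06746
  24: 1 × 0.0871 × 0.9144 = 0.07964
  25: 1 × 0.0944 × 0.9068 = 0.08560
  26: 1 × 0.1201 × 0.8972 = 0.10775
  27: 1 × 0.1043 × 0.8956 = 0.09341
  28: 1 × 0.1194 × 0.8821 = 0.10532
  29: 1 × 0.1281 × 0.8625 = 0.11049
  30: 1 × 0.1174 × 0.8473 = 0.09947
Sum = 0.86871
NRR = 0.486 × 0.86871 = 0.42219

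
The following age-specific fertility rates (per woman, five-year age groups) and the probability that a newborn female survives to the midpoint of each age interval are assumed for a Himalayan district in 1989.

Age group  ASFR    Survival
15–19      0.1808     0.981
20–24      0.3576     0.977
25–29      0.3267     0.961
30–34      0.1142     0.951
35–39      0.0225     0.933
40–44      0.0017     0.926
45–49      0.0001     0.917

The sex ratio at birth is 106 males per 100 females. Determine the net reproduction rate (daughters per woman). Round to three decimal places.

Proportion female at birth = 100 / (100 + 106) = 0.48544.
Survival-weighted fertility by age (5·fₓ·Sₓ):
  15–19: 5 × 0.1808 × 0.981 = 0.88682
  20–24: 5 × 0.3576 × 0.977 = 1.74688
  25–29: 5 × 0.3267 × 0.961 = 1.56979
  30–34: 5 × 0.1142 × 0.951 = 0.54302
  35–39: 5 × 0.0225 × 0.933 = 0.10496
  40–44: 5 × 0.0017 × 0.926 = 0.00787
  45–49: 5 × 0.0001 × 0.917 = 0.00046
Sum = 4.85980
NRR = 0.48544 × 4.85980 = 2.35914
NRR > 1, so each generation more than replaces itself.

2.359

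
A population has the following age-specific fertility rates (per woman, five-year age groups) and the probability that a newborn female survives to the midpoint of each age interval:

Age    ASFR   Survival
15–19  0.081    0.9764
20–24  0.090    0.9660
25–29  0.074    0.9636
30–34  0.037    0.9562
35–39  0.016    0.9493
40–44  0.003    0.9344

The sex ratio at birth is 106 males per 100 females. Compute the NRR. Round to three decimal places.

0.706

Proportion female at birth = 100 / (100 + 106) = 0.48544.
Survival-weighted fertility by age (5·fₓ·Sₓ):
  15–19: 5 × 0.081 × 0.9764 = 0.39544
  20–24: 5 × 0.090 × 0.9660 = 0.43470
  25–29: 5 × 0.074 × 0.9636 = 0.35653
  30–34: 5 × 0.037 × 0.9562 = 0.17690
  35–39: 5 × 0.016 × 0.9493 = 0.07594
  40–44: 5 × 0.003 × 0.9344 = 0.01402
Sum = 1.45353
NRR = 0.48544 × 1.45353 = 0.70560
With NRR below 1 the population is below replacement fertility.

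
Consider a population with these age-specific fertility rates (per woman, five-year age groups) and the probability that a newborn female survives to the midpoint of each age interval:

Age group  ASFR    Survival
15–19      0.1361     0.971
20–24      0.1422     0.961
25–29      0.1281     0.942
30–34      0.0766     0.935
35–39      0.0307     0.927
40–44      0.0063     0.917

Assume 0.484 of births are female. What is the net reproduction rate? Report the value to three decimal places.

1.199

Proportion female at birth = 0.484.
Per-age-group product (5 × ASFR × survival probability):
  15–19: 5 × 0.1361 × 0.971 = 0.66077
  20–24: 5 × 0.1422 × 0.961 = 0.68327
  25–29: 5 × 0.1281 × 0.942 = 0.60335
  30–34: 5 × 0.0766 × 0.935 = 0.35811
  35–39: 5 × 0.0307 × 0.927 = 0.14229
  40–44: 5 × 0.0063 × 0.917 = 0.02889
Sum = 2.47668
NRR = 0.484 × 2.47668 = 1.19871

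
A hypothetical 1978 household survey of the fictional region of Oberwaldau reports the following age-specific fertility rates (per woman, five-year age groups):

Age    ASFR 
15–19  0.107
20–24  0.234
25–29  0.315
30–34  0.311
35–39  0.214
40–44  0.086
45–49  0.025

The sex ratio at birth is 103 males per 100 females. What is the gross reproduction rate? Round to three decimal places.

3.182

Proportion female at birth = 100 / (100 + 103) = 0.49261.
Sum of ASFRs = 0.107 + 0.234 + 0.315 + 0.311 + 0.214 + 0.086 + 0.025 = 1.292
TFR = 5 × 1.292 = 6.46
GRR = 0.49261 × 6.46 = 3.18226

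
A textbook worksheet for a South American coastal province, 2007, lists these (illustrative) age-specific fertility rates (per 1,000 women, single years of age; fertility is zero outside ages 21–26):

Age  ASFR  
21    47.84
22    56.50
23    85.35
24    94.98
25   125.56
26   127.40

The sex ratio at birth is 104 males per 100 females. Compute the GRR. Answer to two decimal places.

Proportion female at birth = 100 / (100 + 104) = 0.49020.
Sum of ASFRs = 47.84 + 56.50 + 85.35 + 94.98 + 125.56 + 127.40 = 537.63
TFR = 537.63 / 1000 = 0.53763
GRR = 0.49020 × 0.53763 = 0.26355

0.26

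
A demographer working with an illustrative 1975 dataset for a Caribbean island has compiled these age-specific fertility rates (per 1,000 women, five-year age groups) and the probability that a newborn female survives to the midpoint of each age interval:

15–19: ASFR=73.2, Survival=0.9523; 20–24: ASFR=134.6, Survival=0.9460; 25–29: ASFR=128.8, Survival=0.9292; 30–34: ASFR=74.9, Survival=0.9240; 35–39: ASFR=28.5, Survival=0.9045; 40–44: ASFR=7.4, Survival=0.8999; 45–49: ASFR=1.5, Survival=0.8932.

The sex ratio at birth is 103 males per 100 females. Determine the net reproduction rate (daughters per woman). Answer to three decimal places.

1.034

Proportion female at birth = 100 / (100 + 103) = 0.49261.
Per-age-group product (5 × ASFR × survival probability):
  15–19: 5 × 73.2/1000 × 0.9523 = 0.34854
  20–24: 5 × 134.6/1000 × 0.9460 = 0.63666
  25–29: 5 × 128.8/1000 × 0.9292 = 0.59840
  30–34: 5 × 74.9/1000 × 0.9240 = 0.34604
  35–39: 5 × 28.5/1000 × 0.9045 = 0.12889
  40–44: 5 × 7.4/1000 × 0.8999 = 0.03330
  45–49: 5 × 1.5/1000 × 0.8932 = 0.00670
Sum = 2.09853
NRR = 0.49261 × 2.09853 = 1.03376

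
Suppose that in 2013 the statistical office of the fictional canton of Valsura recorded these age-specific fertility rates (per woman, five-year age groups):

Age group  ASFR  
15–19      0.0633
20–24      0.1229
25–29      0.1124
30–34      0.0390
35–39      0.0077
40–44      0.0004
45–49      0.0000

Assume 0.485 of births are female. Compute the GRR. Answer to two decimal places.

0.84

Proportion female at birth = 0.485.
Sum of ASFRs = 0.0633 + 0.1229 + 0.1124 + 0.0390 + 0.0077 + 0.0004 + 0.0000 = 0.3457
TFR = 5 × 0.3457 = 1.7285
GRR = 0.485 × 1.7285 = 0.83832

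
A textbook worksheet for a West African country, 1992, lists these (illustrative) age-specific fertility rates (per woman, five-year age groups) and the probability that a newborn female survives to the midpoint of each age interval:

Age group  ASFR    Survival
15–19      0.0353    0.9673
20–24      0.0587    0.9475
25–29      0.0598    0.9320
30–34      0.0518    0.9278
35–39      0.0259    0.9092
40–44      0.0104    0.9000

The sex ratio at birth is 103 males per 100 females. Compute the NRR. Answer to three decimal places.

0.558

Proportion female at birth = 100 / (100 + 103) = 0.49261.
Weighting each age-specific rate by interval width and survival:
  15–19: 5 × 0.0353 × 0.9673 = 0.17073
  20–24: 5 × 0.0587 × 0.9475 = 0.27809
  25–29: 5 × 0.0598 × 0.9320 = 0.27867
  30–34: 5 × 0.0518 × 0.9278 = 0.24030
  35–39: 5 × 0.0259 × 0.9092 = 0.11774
  40–44: 5 × 0.0104 × 0.9000 = 0.04680
Sum = 1.13233
NRR = 0.49261 × 1.13233 = 0.55780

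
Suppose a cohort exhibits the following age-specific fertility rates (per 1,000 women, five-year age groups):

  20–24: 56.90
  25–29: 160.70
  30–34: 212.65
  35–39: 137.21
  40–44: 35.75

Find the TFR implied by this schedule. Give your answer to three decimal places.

3.016

Sum of ASFRs = 56.90 + 160.70 + 212.65 + 137.21 + 35.75 = 603.21
TFR = 5 × 603.21 / 1000 = 3.01605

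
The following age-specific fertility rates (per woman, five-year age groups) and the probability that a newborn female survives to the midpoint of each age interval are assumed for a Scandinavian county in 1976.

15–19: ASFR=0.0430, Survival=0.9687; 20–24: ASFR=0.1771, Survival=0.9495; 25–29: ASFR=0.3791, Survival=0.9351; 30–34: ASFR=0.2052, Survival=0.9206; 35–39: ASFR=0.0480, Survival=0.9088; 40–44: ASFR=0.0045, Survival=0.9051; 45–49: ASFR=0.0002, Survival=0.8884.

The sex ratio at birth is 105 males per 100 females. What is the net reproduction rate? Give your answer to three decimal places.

1.954

Proportion female at birth = 100 / (100 + 105) = 0.48780.
Weighting each age-specific rate by interval width and survival:
  15–19: 5 × 0.0430 × 0.9687 = 0.20827
  20–24: 5 × 0.1771 × 0.9495 = 0.84078
  25–29: 5 × 0.3791 × 0.9351 = 1.77248
  30–34: 5 × 0.2052 × 0.9206 = 0.94454
  35–39: 5 × 0.0480 × 0.9088 = 0.21811
  40–44: 5 × 0.0045 × 0.9051 = 0.02036
  45–49: 5 × 0.0002 × 0.8884 = 0.00089
Sum = 4.00543
NRR = 0.48780 × 4.00543 = 1.95385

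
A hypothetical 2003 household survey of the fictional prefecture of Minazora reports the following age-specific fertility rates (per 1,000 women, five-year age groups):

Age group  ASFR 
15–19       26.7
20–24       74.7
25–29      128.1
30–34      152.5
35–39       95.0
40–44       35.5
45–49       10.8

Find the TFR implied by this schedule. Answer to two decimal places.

Sum of ASFRs = 26.7 + 74.7 + 128.1 + 152.5 + 95.0 + 35.5 + 10.8 = 523.3
TFR = 5 × 523.3 / 1000 = 2.6165

2.62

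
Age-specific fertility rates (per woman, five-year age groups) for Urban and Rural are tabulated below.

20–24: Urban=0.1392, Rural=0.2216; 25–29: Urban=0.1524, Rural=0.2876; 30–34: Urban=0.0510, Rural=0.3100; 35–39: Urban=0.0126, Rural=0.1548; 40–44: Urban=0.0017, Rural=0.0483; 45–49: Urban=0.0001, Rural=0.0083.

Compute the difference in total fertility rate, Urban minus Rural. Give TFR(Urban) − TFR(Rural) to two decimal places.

Urban:
  Sum of ASFRs = 0.1392 + 0.1524 + 0.0510 + 0.0126 + 0.0017 + 0.0001 = 0.3570
  TFR = 5 × 0.3570 = 1.785
Rural:
  Sum of ASFRs = 0.2216 + 0.2876 + 0.3100 + 0.1548 + 0.0483 + 0.0083 = 1.0306
  TFR = 5 × 1.0306 = 5.153
Difference = 1.785 − 5.153 = -3.368

-3.37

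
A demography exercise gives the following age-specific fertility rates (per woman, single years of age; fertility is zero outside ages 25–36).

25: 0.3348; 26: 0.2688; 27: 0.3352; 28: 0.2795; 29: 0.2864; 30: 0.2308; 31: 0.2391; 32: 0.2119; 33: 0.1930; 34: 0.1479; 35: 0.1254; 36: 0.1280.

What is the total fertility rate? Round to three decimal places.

Sum of ASFRs = 0.3348 + 0.2688 + 0.3352 + 0.2795 + 0.2864 + 0.2308 + 0.2391 + 0.2119 + 0.1930 + 0.1479 + 0.1254 + 0.1280 = 2.7808
TFR = 2.7808

2.781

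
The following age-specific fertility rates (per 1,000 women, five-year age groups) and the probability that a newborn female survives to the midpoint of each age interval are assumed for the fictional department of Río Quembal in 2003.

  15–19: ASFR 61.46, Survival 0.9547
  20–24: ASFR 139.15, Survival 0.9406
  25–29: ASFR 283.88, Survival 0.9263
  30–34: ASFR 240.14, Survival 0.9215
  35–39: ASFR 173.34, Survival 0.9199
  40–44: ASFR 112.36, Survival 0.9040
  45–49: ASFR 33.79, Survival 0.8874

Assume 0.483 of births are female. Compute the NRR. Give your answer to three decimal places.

Proportion female at birth = 0.483.
Per-age-group product (5 × ASFR × survival probability):
  15–19: 5 × 61.46/1000 × 0.9547 = 0.29338
  20–24: 5 × 139.15/1000 × 0.9406 = 0.65442
  25–29: 5 × 283.88/1000 × 0.9263 = 1.31479
  30–34: 5 × 240.14/1000 × 0.9215 = 1.10645
  35–39: 5 × 173.34/1000 × 0.9199 = 0.79728
  40–44: 5 × 112.36/1000 × 0.9040 = 0.50787
  45–49: 5 × 33.79/1000 × 0.8874 = 0.14993
Sum = 4.82412
NRR = 0.483 × 4.82412 = 2.33005

2.330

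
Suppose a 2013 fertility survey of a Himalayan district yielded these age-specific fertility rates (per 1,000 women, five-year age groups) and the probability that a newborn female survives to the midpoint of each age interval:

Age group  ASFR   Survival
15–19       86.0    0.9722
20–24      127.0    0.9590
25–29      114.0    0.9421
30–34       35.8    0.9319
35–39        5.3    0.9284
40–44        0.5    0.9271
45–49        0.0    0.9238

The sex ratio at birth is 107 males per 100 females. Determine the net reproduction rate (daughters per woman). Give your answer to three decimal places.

0.849

Proportion female at birth = 100 / (100 + 107) = 0.48309.
Per-age-group product (5 × ASFR × survival probability):
  15–19: 5 × 86.0/1000 × 0.9722 = 0.41805
  20–24: 5 × 127.0/1000 × 0.9590 = 0.60897
  25–29: 5 × 114.0/1000 × 0.9421 = 0.53700
  30–34: 5 × 35.8/1000 × 0.9319 = 0.16681
  35–39: 5 × 5.3/1000 × 0.9284 = 0.02460
  40–44: 5 × 0.5/1000 × 0.9271 = 0.00232
  45–49: 5 × 0.0/1000 × 0.9238 = 0.00000
Sum = 1.75775
NRR = 0.48309 × 1.75775 = 0.84915
NRR < 1, so the cohort does not fully replace itself.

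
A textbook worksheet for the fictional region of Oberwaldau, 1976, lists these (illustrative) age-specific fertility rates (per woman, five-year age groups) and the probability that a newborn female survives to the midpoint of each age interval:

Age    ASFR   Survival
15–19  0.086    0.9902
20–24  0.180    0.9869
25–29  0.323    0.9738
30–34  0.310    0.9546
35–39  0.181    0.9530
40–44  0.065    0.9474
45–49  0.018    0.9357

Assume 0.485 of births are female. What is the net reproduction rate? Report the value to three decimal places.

2.726

Proportion female at birth = 0.485.
Per-age-group product (5 × ASFR × survival probability):
  15–19: 5 × 0.086 × 0.9902 = 0.42579
  20–24: 5 × 0.180 × 0.9869 = 0.88821
  25–29: 5 × 0.323 × 0.9738 = 1.57269
  30–34: 5 × 0.310 × 0.9546 = 1.47963
  35–39: 5 × 0.181 × 0.9530 = 0.86247
  40–44: 5 × 0.065 × 0.9474 = 0.30791
  45–49: 5 × 0.018 × 0.9357 = 0.08421
Sum = 5.62091
NRR = 0.485 × 5.62091 = 2.72614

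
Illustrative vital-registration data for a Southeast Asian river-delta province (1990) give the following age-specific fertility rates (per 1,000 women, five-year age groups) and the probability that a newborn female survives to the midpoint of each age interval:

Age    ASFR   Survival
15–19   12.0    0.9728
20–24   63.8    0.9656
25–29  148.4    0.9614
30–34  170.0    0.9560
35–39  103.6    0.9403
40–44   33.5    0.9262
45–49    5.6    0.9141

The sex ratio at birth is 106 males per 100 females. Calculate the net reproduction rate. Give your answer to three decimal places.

1.243

Proportion female at birth = 100 / (100 + 106) = 0.48544.
Survival-weighted fertility by age (5·fₓ·Sₓ):
  15–19: 5 × 12.0/1000 × 0.9728 = 0.05837
  20–24: 5 × 63.8/1000 × 0.9656 = 0.30803
  25–29: 5 × 148.4/1000 × 0.9614 = 0.71336
  30–34: 5 × 170.0/1000 × 0.9560 = 0.81260
  35–39: 5 × 103.6/1000 × 0.9403 = 0.48708
  40–44: 5 × 33.5/1000 × 0.9262 = 0.15514
  45–49: 5 × 5.6/1000 × 0.9141 = 0.02559
Sum = 2.56017
NRR = 0.48544 × 2.56017 = 1.24281
An NRR exceeding 1 indicates intrinsic growth under these rates.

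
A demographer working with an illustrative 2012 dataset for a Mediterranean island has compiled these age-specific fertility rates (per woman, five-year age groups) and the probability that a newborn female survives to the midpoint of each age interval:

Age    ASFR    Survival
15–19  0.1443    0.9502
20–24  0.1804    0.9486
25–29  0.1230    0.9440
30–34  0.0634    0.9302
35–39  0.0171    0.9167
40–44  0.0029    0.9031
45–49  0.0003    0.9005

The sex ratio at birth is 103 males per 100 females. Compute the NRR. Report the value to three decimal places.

Proportion female at birth = 100 / (100 + 103) = 0.49261.
Weighting each age-specific rate by interval width and survival:
  15–19: 5 × 0.1443 × 0.9502 = 0.68557
  20–24: 5 × 0.1804 × 0.9486 = 0.85564
  25–29: 5 × 0.1230 × 0.9440 = 0.58056
  30–34: 5 × 0.0634 × 0.9302 = 0.29487
  35–39: 5 × 0.0171 × 0.9167 = 0.07838
  40–44: 5 × 0.0029 × 0.9031 = 0.01309
  45–49: 5 × 0.0003 × 0.9005 = 0.00135
Sum = 2.50946
NRR = 0.49261 × 2.50946 = 1.23619
An NRR exceeding 1 indicates intrinsic growth under these rates.

1.236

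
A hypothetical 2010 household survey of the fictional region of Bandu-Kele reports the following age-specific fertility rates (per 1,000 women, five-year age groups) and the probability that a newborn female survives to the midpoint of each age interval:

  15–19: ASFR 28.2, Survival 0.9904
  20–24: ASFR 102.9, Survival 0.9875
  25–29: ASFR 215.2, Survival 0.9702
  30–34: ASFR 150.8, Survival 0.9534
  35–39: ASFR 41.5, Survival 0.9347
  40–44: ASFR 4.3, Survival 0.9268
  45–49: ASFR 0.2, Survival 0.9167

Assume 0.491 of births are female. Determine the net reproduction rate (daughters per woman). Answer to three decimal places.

1.289

Proportion female at birth = 0.491.
Each age group contributes 5 × ASFR × survival:
  15–19: 5 × 28.2/1000 × 0.9904 = 0.13965
  20–24: 5 × 102.9/1000 × 0.9875 = 0.50807
  25–29: 5 × 215.2/1000 × 0.9702 = 1.04394
  30–34: 5 × 150.8/1000 × 0.9534 = 0.71886
  35–39: 5 × 41.5/1000 × 0.9347 = 0.19395
  40–44: 5 × 4.3/1000 × 0.9268 = 0.01993
  45–49: 5 × 0.2/1000 × 0.9167 = 0.00092
Sum = 2.62532
NRR = 0.491 × 2.62532 = 1.28903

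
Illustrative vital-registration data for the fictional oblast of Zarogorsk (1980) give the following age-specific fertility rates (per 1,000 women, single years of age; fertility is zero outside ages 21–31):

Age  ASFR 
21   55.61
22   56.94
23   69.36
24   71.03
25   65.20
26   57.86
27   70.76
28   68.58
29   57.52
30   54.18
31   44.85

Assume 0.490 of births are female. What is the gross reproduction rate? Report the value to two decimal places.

0.33

Proportion female at birth = 0.490.
Sum of ASFRs = 55.61 + 56.94 + 69.36 + 71.03 + 65.20 + 57.86 + 70.76 + 68.58 + 57.52 + 54.18 + 44.85 = 671.89
TFR = 671.89 / 1000 = 0.67189
GRR = 0.490 × 0.67189 = 0.32923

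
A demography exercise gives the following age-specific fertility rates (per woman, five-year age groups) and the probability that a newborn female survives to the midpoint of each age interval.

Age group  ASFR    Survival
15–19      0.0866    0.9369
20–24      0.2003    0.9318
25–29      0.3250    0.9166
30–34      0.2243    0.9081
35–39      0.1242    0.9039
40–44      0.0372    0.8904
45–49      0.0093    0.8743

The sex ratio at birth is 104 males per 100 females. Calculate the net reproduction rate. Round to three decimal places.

2.262

Proportion female at birth = 100 / (100 + 104) = 0.49020.
Per-age-group product (5 × ASFR × survival probability):
  15–19: 5 × 0.0866 × 0.9369 = 0.40568
  20–24: 5 × 0.2003 × 0.9318 = 0.93320
  25–29: 5 × 0.3250 × 0.9166 = 1.48948
  30–34: 5 × 0.2243 × 0.9081 = 1.01843
  35–39: 5 × 0.1242 × 0.9039 = 0.56132
  40–44: 5 × 0.0372 × 0.8904 = 0.16561
  45–49: 5 × 0.0093 × 0.8743 = 0.04065
Sum = 4.61437
NRR = 0.49020 × 4.61437 = 2.26196
NRR > 1, so each generation more than replaces itself.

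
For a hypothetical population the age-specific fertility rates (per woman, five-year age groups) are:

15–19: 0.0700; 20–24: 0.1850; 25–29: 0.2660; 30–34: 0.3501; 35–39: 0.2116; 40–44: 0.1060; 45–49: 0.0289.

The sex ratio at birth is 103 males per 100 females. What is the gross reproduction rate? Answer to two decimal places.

Proportion female at birth = 100 / (100 + 103) = 0.49261.
Sum of ASFRs = 0.0700 + 0.1850 + 0.2660 + 0.3501 + 0.2116 + 0.1060 + 0.0289 = 1.2176
TFR = 5 × 1.2176 = 6.088
GRR = 0.49261 × 6.088 = 2.99901

3.00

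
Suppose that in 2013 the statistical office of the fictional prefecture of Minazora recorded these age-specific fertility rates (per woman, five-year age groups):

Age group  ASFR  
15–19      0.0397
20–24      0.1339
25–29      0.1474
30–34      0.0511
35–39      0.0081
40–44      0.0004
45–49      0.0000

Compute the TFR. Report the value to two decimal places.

Sum of ASFRs = 0.0397 + 0.1339 + 0.1474 + 0.0511 + 0.0081 + 0.0004 + 0.0000 = 0.3806
TFR = 5 × 0.3806 = 1.903

1.90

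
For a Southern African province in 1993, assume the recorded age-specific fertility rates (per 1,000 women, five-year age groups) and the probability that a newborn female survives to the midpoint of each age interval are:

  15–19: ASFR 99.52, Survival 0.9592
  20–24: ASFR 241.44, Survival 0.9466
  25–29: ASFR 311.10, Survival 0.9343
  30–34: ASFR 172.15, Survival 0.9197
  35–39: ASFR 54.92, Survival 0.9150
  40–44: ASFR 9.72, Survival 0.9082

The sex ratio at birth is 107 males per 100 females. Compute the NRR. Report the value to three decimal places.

2.010

Proportion female at birth = 100 / (100 + 107) = 0.48309.
Each age group contributes 5 × ASFR × survival:
  15–19: 5 × 99.52/1000 × 0.9592 = 0.47730
  20–24: 5 × 241.44/1000 × 0.9466 = 1.14274
  25–29: 5 × 311.10/1000 × 0.9343 = 1.45330
  30–34: 5 × 172.15/1000 × 0.9197 = 0.79163
  35–39: 5 × 54.92/1000 × 0.9150 = 0.25126
  40–44: 5 × 9.72/1000 × 0.9082 = 0.04414
Sum = 4.16037
NRR = 0.48309 × 4.16037 = 2.00983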